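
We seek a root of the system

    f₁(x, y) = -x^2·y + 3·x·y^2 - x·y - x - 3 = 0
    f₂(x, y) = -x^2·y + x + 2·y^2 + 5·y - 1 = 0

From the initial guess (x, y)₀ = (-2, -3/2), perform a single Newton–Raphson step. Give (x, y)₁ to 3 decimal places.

At (-2, -3/2): F = (-11.500, 0.000).
Jacobian J = [[-2·x·y + 3·y^2 - y - 1, -x^2 + 6·x·y - x], [-2·x·y + 1, -x^2 + 4·y + 5]].
At the point, J = [[1.250, 16.000], [-5.000, -5.000]] (det J = 73.750).
Solving J·Δ = −F gives Δ = (-0.780, 0.780).
Then the next iterate is (x, y)₁ = (-2.780, -0.720).

(-2.780, -0.720)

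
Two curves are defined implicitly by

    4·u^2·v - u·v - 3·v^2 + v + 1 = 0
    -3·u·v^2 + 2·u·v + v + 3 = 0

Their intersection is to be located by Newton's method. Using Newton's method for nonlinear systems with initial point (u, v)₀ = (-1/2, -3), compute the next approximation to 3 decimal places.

At (-1/2, -3): F = (-33.500, 16.500).
Jacobian J = [[8·u·v - v, 4·u^2 - u - 6·v + 1], [-3·v^2 + 2·v, -6·u·v + 2·u + 1]].
At the point, J = [[15.000, 20.500], [-33.000, -9.000]] (det J = 541.500).
Solving J·Δ = −F gives Δ = (0.068, 1.584).
Then the next iterate is (u, v)₁ = (-0.432, -1.416).

(-0.432, -1.416)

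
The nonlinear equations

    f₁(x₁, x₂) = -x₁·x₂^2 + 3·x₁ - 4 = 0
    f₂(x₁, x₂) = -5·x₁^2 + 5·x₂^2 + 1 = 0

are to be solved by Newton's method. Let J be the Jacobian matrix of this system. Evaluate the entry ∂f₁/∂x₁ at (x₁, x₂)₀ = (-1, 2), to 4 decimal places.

-1.0000

∂f₁/∂x₁ = -x₂^2 + 3.
At (-1, 2) this is -1.0000.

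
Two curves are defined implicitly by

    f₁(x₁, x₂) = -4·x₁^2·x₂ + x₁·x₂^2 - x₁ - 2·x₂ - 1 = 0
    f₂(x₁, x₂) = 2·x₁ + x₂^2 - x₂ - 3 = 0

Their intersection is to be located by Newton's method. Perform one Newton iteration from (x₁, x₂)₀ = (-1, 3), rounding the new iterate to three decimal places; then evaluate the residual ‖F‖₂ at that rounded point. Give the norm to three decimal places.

8.984

At (-1, 3): F = (-27.000, 1.000).
Jacobian J = [[-8·x₁·x₂ + x₂^2 - 1, -4·x₁^2 + 2·x₁·x₂ - 2], [2, 2·x₂ - 1]].
At the point, J = [[32.000, -12.000], [2.000, 5.000]] (det J = 184.000).
Solving J·Δ = −F gives Δ = (0.668, -0.467).
Then the next iterate is (x₁, x₂)₁ = (-0.332, 2.533).
Re-evaluating at (-0.332, 2.533): F = (-8.98093, 0.21909), so ‖F‖₂ = 8.984.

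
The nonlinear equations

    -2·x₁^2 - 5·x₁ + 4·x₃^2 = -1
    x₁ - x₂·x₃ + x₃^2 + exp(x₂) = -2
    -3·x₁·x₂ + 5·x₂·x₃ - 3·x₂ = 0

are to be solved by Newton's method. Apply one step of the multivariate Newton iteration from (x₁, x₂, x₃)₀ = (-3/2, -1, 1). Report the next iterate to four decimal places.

(-1.2156, -0.9278, -0.0355)

At (-3/2, -1, 1): F = (8.0000, 2.867879, -6.5000).
Jacobian J = [[-4·x₁ - 5, 0, 8·x₃], [1, -x₃ + exp(x₂), -x₂ + 2·x₃], [-3·x₂, -3·x₁ + 5·x₃ - 3, 5·x₂]].
At the point, J = [[1.0000, 0.0000, 8.0000], [1.0000, -0.632121, 3.0000], [3.0000, 6.5000, -5.0000]] (det J = 50.831496).
Solving J·Δ = −F gives Δ = (0.2844, 0.0722, -1.0355).
Then the next iterate is (x₁, x₂, x₃)₁ = (-1.2156, -0.9278, -0.0355).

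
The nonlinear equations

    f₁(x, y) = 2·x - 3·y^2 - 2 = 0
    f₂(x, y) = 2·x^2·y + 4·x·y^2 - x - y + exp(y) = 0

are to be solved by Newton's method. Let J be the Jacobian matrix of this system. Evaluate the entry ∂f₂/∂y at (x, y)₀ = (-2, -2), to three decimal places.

39.135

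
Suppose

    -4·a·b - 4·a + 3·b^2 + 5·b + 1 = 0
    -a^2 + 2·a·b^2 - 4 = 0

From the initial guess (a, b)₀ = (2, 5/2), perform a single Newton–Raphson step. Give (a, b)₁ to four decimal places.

(1.6885, 1.7824)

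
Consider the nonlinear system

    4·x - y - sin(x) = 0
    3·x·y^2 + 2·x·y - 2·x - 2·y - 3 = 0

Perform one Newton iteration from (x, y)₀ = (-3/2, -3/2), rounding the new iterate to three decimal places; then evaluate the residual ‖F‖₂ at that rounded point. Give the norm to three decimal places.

At (-3/2, -3/2): F = (-3.50251, -2.625).
Jacobian J = [[-cos(x) + 4, -1], [3·y^2 + 2·y - 2, 6·x·y + 2·x - 2]].
At the point, J = [[3.92926, -1.000], [1.750, 8.500]] (det J = 35.14873).
Solving J·Δ = −F gives Δ = (0.922, 0.119).
Then the next iterate is (x, y)₁ = (-0.578, -1.381).
Re-evaluating at (-0.578, -1.381): F = (-0.38465, -0.79258), so ‖F‖₂ = 0.881.

0.881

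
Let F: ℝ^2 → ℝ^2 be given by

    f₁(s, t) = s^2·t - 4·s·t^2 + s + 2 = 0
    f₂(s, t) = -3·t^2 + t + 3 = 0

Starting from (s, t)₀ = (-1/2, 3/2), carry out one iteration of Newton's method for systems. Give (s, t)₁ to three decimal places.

(-0.014, 1.219)

At (-1/2, 3/2): F = (6.375, -2.250).
Jacobian J = [[2·s·t - 4·t^2 + 1, s^2 - 8·s·t], [0, -6·t + 1]].
At the point, J = [[-9.500, 6.250], [0.000, -8.000]] (det J = 76.000).
Solving J·Δ = −F gives Δ = (0.486, -0.281).
Then the next iterate is (s, t)₁ = (-0.014, 1.219).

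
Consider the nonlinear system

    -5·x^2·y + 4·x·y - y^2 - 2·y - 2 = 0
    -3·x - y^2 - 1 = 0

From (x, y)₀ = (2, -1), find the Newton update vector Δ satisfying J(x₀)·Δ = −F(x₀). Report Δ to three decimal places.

At (2, -1): F = (11.000, -8.000).
Jacobian J = [[-10·x·y + 4·y, -5·x^2 + 4·x - 2·y - 2], [-3, -2·y]].
At the point, J = [[16.000, -12.000], [-3.000, 2.000]] (det J = -4.000).
Solving J·Δ = −F gives Δ = (-18.500, -23.750).

(-18.500, -23.750)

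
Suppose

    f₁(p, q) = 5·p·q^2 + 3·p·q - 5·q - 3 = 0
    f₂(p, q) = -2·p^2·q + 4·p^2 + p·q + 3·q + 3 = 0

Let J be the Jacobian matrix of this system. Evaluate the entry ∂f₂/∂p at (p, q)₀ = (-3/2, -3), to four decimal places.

∂f₂/∂p = -4·p·q + 8·p + q.
At (-3/2, -3) this is -33.0000.

-33.0000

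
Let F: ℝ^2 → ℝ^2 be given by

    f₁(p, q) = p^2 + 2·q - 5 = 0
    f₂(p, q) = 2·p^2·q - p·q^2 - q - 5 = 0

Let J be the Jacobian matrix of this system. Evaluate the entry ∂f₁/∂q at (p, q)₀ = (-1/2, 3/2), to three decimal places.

2.000

∂f₁/∂q = 2.
At (-1/2, 3/2) this is 2.000.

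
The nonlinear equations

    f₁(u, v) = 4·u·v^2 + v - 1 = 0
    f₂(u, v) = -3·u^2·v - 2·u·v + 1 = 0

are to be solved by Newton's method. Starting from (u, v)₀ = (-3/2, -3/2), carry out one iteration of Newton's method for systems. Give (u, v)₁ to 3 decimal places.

(-1.103, -0.846)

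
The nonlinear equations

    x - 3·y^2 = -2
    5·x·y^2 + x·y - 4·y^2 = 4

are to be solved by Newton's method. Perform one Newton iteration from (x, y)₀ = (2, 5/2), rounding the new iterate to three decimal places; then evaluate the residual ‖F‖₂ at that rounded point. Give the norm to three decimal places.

10.501

At (2, 5/2): F = (-14.750, 38.500).
Jacobian J = [[1, -6·y], [5·y^2 + y, 10·x·y + x - 8·y]].
At the point, J = [[1.000, -15.000], [33.750, 32.000]] (det J = 538.250).
Solving J·Δ = −F gives Δ = (-0.196, -0.996).
Then the next iterate is (x, y)₁ = (1.804, 1.504).
Re-evaluating at (1.804, 1.504): F = (-2.98205, 10.06854), so ‖F‖₂ = 10.501.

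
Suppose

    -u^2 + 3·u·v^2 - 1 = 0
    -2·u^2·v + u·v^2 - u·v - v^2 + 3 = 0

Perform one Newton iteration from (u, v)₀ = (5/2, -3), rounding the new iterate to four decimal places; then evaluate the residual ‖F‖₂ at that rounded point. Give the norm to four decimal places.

25.6543

At (5/2, -3): F = (60.2500, 61.5000).
Jacobian J = [[-2·u + 3·v^2, 6·u·v], [-4·u·v + v^2 - v, -2·u^2 + 2·u·v - u - 2·v]].
At the point, J = [[22.0000, -45.0000], [42.0000, -24.0000]] (det J = 1362.0000).
Solving J·Δ = −F gives Δ = (-0.9703, 0.8645).
Then the next iterate is (u, v)₁ = (1.5297, -2.1355).
Re-evaluating at (1.5297, -2.1355): F = (17.587967, 18.676361), so ‖F‖₂ = 25.6543.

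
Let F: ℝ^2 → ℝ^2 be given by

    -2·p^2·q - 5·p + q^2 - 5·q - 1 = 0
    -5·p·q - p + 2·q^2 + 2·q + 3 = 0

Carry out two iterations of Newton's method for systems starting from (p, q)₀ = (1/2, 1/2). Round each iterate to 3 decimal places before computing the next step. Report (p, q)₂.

(-0.029, -0.459)

At (1/2, 1/2): F = (-6.000, 2.750).
Jacobian J = [[-4·p·q - 5, -2·p^2 + 2·q - 5], [-5·q - 1, -5·p + 4·q + 2]].
At the point, J = [[-6.000, -4.500], [-3.500, 1.500]] (det J = -24.750).
Solving J·Δ = −F gives Δ = (0.136, -1.515).
Then the next iterate is (p, q)₁ = (0.636, -1.015).
Round to (0.636, -1.015) and repeat: F = (2.74635, 5.62215), J = [[-2.41784, -7.83899], [4.075, -5.240]].
Δ = (-0.665, 0.556), so (p, q)₂ = (-0.029, -0.459).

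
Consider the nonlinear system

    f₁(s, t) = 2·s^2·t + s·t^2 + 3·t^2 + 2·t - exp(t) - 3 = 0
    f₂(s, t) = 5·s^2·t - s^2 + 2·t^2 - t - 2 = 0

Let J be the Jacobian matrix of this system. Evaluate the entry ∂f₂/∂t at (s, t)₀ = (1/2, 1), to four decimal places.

∂f₂/∂t = 5·s^2 + 4·t - 1.
At (1/2, 1) this is 4.2500.

4.2500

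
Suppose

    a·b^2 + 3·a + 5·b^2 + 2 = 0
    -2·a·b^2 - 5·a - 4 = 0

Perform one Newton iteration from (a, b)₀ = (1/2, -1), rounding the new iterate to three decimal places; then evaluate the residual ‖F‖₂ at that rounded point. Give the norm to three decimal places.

At (1/2, -1): F = (9.000, -7.500).
Jacobian J = [[b^2 + 3, 2·a·b + 10·b], [-2·b^2 - 5, -4·a·b]].
At the point, J = [[4.000, -11.000], [-7.000, 2.000]] (det J = -69.000).
Solving J·Δ = −F gives Δ = (-0.935, 0.478).
Then the next iterate is (a, b)₁ = (-0.435, -0.522).
Re-evaluating at (-0.435, -0.522): F = (1.93889, -1.58794), so ‖F‖₂ = 2.506.

2.506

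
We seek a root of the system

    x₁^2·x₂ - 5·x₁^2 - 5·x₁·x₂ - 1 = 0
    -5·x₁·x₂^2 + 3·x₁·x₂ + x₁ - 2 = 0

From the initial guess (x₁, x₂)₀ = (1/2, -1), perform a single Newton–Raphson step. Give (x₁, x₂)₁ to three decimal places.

At (1/2, -1): F = (0.000, -5.500).
Jacobian J = [[2·x₁·x₂ - 10·x₁ - 5·x₂, x₁^2 - 5·x₁], [-5·x₂^2 + 3·x₂ + 1, -10·x₁·x₂ + 3·x₁]].
At the point, J = [[-1.000, -2.250], [-7.000, 6.500]] (det J = -22.250).
Solving J·Δ = −F gives Δ = (-0.556, 0.247).
Then the next iterate is (x₁, x₂)₁ = (-0.056, -0.753).

(-0.056, -0.753)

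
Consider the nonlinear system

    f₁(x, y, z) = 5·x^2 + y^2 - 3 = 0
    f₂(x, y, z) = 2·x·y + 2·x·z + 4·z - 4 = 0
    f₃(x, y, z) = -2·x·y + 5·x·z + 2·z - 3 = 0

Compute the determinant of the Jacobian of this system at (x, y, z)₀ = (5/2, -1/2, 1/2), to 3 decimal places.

2906.000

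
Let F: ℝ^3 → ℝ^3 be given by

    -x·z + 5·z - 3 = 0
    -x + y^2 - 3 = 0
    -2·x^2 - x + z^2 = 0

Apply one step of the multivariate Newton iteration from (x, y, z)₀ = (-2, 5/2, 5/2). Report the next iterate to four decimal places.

(-0.8496, 1.6801, 0.8394)

At (-2, 5/2, 5/2): F = (14.5000, 5.2500, 0.2500).
Jacobian J = [[-z, 0, -x + 5], [-1, 2·y, 0], [-4·x - 1, 0, 2·z]].
At the point, J = [[-2.5000, 0.0000, 7.0000], [-1.0000, 5.0000, 0.0000], [7.0000, 0.0000, 5.0000]] (det J = -307.5000).
Solving J·Δ = −F gives Δ = (1.1504, -0.8199, -1.6606).
Then the next iterate is (x, y, z)₁ = (-0.8496, 1.6801, 0.8394).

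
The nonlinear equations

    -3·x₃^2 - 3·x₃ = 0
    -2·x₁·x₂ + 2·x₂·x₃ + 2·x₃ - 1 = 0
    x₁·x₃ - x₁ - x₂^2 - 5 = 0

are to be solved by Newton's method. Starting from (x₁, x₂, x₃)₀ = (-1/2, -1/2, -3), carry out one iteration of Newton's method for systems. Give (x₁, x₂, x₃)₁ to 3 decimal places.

(-1.687, -1.397, -1.800)

At (-1/2, -1/2, -3): F = (-18.000, -4.500, -3.250).
Jacobian J = [[0, 0, -6·x₃ - 3], [-2·x₂, -2·x₁ + 2·x₃, 2·x₂ + 2], [x₃ - 1, -2·x₂, x₁]].
At the point, J = [[0.000, 0.000, 15.000], [1.000, -5.000, 1.000], [-4.000, 1.000, -0.500]] (det J = -285.000).
Solving J·Δ = −F gives Δ = (-1.187, -0.897, 1.200).
Then the next iterate is (x₁, x₂, x₃)₁ = (-1.687, -1.397, -1.800).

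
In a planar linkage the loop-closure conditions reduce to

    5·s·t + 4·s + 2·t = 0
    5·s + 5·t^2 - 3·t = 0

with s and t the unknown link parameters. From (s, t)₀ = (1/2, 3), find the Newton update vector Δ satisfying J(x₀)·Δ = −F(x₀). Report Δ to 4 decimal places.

(-0.5000, -1.3333)

At (1/2, 3): F = (15.5000, 38.5000).
Jacobian J = [[5·t + 4, 5·s + 2], [5, 10·t - 3]].
At the point, J = [[19.0000, 4.5000], [5.0000, 27.0000]] (det J = 490.5000).
Solving J·Δ = −F gives Δ = (-0.5000, -1.3333).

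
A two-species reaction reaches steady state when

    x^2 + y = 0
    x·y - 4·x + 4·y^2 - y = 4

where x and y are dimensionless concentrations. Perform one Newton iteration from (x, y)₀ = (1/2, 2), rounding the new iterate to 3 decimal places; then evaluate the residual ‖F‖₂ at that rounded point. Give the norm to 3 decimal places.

At (1/2, 2): F = (2.250, 9.000).
Jacobian J = [[2·x, 1], [y - 4, x + 8·y - 1]].
At the point, J = [[1.000, 1.000], [-2.000, 15.500]] (det J = 17.500).
Solving J·Δ = −F gives Δ = (-1.479, -0.771).
Then the next iterate is (x, y)₁ = (-0.979, 1.229).
Re-evaluating at (-0.979, 1.229): F = (2.18744, 3.52557), so ‖F‖₂ = 4.149.

4.149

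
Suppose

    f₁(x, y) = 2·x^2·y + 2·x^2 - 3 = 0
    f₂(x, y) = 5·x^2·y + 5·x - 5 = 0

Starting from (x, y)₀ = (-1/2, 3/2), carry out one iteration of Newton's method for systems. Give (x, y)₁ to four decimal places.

At (-1/2, 3/2): F = (-1.7500, -5.6250).
Jacobian J = [[4·x·y + 4·x, 2·x^2], [10·x·y + 5, 5·x^2]].
At the point, J = [[-5.0000, 0.5000], [-2.5000, 1.2500]] (det J = -5.0000).
Solving J·Δ = −F gives Δ = (0.1250, 4.7500).
Then the next iterate is (x, y)₁ = (-0.3750, 6.2500).

(-0.3750, 6.2500)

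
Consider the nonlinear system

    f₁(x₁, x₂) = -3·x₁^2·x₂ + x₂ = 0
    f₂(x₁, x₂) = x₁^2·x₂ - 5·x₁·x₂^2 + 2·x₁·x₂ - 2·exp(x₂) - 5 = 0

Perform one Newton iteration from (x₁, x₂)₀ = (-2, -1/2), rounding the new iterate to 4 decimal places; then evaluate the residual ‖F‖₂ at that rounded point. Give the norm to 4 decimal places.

At (-2, -1/2): F = (5.5000, -3.713061).
Jacobian J = [[-6·x₁·x₂, -3·x₁^2 + 1], [2·x₁·x₂ - 5·x₂^2 + 2·x₂, x₁^2 - 10·x₁·x₂ + 2·x₁ - 2·exp(x₂)]].
At the point, J = [[-6.0000, -11.0000], [-0.2500, -11.213061]] (det J = 64.528368).
Solving J·Δ = −F gives Δ = (1.5887, -0.3666).
Then the next iterate is (x₁, x₂)₁ = (-0.4113, -0.8666).
Re-evaluating at (-0.4113, -0.8666): F = (-0.426798, -3.730070), so ‖F‖₂ = 3.7544.

3.7544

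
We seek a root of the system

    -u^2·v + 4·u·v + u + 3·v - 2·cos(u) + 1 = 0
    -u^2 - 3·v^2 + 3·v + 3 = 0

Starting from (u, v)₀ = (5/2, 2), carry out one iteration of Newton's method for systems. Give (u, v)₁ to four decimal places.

(5.7830, -0.8517)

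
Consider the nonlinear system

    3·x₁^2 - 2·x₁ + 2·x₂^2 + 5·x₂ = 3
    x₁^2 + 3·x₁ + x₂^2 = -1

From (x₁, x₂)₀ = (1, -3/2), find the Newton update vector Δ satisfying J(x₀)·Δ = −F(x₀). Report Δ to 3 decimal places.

(3.179, 7.714)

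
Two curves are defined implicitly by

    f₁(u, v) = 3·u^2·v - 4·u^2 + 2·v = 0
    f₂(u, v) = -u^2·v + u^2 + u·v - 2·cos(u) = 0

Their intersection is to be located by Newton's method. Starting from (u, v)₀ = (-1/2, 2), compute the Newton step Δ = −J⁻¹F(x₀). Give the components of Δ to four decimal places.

(1.1887, -0.7719)

At (-1/2, 2): F = (4.5000, -3.005165).
Jacobian J = [[6·u·v - 8·u, 3·u^2 + 2], [-2·u·v + 2·u + v + 2·sin(u), -u^2 + u]].
At the point, J = [[-2.0000, 2.7500], [2.041149, -0.7500]] (det J = -4.113160).
Solving J·Δ = −F gives Δ = (1.1887, -0.7719).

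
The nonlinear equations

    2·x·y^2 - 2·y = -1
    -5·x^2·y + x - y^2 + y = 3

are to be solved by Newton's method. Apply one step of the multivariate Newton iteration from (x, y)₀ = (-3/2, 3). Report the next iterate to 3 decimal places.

At (-3/2, 3): F = (-32.000, -44.250).
Jacobian J = [[2·y^2, 4·x·y - 2], [-10·x·y + 1, -5·x^2 - 2·y + 1]].
At the point, J = [[18.000, -20.000], [46.000, -16.250]] (det J = 627.500).
Solving J·Δ = −F gives Δ = (0.582, -1.076).
Then the next iterate is (x, y)₁ = (-0.918, 1.924).

(-0.918, 1.924)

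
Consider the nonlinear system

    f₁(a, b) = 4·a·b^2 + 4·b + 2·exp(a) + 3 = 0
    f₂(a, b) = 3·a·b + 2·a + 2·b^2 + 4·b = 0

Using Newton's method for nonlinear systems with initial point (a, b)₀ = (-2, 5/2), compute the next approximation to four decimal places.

At (-2, 5/2): F = (-36.729329, 3.5000).
Jacobian J = [[4·b^2 + 2·exp(a), 8·a·b + 4], [3·b + 2, 3·a + 4·b + 4]].
At the point, J = [[25.270671, -36.0000], [9.5000, 8.0000]] (det J = 544.165365).
Solving J·Δ = −F gives Δ = (0.3084, -0.8038).
Then the next iterate is (a, b)₁ = (-1.6916, 1.6962).

(-1.6916, 1.6962)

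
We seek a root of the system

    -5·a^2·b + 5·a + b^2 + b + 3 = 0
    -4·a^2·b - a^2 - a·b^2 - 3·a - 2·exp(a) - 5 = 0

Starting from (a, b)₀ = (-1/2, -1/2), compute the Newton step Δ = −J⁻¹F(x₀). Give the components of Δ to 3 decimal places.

(-0.637, -0.573)

At (-1/2, -1/2): F = (0.875, -4.33806).
Jacobian J = [[-10·a·b + 5, -5·a^2 + 2·b + 1], [-8·a·b - 2·a - b^2 - 2·exp(a) - 3, -4·a^2 - 2·a·b]].
At the point, J = [[2.500, -1.250], [-5.46306, -1.500]] (det J = -10.57883).
Solving J·Δ = −F gives Δ = (-0.637, -0.573).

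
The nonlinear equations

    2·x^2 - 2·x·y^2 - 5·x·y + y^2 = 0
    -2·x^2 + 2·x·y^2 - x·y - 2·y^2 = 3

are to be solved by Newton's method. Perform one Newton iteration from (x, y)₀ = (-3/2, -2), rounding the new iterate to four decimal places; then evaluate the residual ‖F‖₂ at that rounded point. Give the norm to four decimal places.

9.5374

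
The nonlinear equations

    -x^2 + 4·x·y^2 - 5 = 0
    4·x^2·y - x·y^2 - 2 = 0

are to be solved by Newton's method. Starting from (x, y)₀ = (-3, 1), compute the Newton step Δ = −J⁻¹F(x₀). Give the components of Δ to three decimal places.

(-1.133, -1.556)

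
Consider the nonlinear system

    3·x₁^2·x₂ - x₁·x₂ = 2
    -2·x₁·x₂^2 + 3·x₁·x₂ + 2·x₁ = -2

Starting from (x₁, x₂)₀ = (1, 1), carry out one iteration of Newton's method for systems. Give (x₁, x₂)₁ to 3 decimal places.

(0.091, 3.273)

At (1, 1): F = (0.000, 5.000).
Jacobian J = [[6·x₁·x₂ - x₂, 3·x₁^2 - x₁], [-2·x₂^2 + 3·x₂ + 2, -4·x₁·x₂ + 3·x₁]].
At the point, J = [[5.000, 2.000], [3.000, -1.000]] (det J = -11.000).
Solving J·Δ = −F gives Δ = (-0.909, 2.273).
Then the next iterate is (x₁, x₂)₁ = (0.091, 3.273).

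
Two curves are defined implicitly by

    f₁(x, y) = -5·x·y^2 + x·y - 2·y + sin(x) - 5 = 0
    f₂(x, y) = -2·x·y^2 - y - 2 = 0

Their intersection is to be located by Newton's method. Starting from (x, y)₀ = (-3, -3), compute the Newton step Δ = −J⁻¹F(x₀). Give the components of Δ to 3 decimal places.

(1.313, 0.848)

At (-3, -3): F = (144.85888, 55.000).
Jacobian J = [[-5·y^2 + y + cos(x), -10·x·y + x - 2], [-2·y^2, -4·x·y - 1]].
At the point, J = [[-48.98999, -95.000], [-18.000, -37.000]] (det J = 102.62972).
Solving J·Δ = −F gives Δ = (1.313, 0.848).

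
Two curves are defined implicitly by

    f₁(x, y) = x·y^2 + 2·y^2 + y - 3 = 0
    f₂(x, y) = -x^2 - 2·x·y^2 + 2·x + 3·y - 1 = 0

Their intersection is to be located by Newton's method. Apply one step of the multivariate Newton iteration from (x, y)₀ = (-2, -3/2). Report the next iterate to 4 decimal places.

At (-2, -3/2): F = (-4.5000, -4.5000).
Jacobian J = [[y^2, 2·x·y + 4·y + 1], [-2·x - 2·y^2 + 2, -4·x·y + 3]].
At the point, J = [[2.2500, 1.0000], [1.5000, -9.0000]] (det J = -21.7500).
Solving J·Δ = −F gives Δ = (2.0690, -0.1552).
Then the next iterate is (x, y)₁ = (0.0690, -1.6552).

(0.0690, -1.6552)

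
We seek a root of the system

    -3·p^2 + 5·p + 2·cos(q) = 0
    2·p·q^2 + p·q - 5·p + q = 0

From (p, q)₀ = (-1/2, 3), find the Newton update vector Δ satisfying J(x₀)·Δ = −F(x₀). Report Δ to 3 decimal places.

At (-1/2, 3): F = (-5.22998, -5.000).
Jacobian J = [[-6·p + 5, -2·sin(q)], [2·q^2 + q - 5, 4·p·q + p + 1]].
At the point, J = [[8.000, -0.28224], [16.000, -5.500]] (det J = -39.48416).
Solving J·Δ = −F gives Δ = (0.693, 1.106).

(0.693, 1.106)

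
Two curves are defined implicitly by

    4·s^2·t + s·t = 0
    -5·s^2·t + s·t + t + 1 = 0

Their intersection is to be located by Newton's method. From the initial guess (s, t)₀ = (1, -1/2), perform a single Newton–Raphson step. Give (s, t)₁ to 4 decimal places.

At (1, -1/2): F = (-2.5000, 2.5000).
Jacobian J = [[8·s·t + t, 4·s^2 + s], [-10·s·t + t, -5·s^2 + s + 1]].
At the point, J = [[-4.5000, 5.0000], [4.5000, -3.0000]] (det J = -9.0000).
Solving J·Δ = −F gives Δ = (-0.5556, 0.0000).
Then the next iterate is (s, t)₁ = (0.4444, -0.5000).

(0.4444, -0.5000)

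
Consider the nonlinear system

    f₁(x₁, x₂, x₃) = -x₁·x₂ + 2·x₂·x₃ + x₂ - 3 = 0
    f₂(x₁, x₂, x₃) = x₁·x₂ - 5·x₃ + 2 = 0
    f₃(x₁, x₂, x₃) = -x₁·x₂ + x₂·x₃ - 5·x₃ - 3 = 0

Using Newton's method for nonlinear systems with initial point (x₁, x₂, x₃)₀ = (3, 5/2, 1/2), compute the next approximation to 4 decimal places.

(-0.2667, 1.7500, -0.1833)

At (3, 5/2, 1/2): F = (-5.5000, 7.0000, -11.7500).
Jacobian J = [[-x₂, -x₁ + 2·x₃ + 1, 2·x₂], [x₂, x₁, -5], [-x₂, -x₁ + x₃, x₂ - 5]].
At the point, J = [[-2.5000, -1.0000, 5.0000], [2.5000, 3.0000, -5.0000], [-2.5000, -2.5000, -2.5000]] (det J = 37.5000).
Solving J·Δ = −F gives Δ = (-3.2667, -0.7500, -0.6833).
Then the next iterate is (x₁, x₂, x₃)₁ = (-0.2667, 1.7500, -0.1833).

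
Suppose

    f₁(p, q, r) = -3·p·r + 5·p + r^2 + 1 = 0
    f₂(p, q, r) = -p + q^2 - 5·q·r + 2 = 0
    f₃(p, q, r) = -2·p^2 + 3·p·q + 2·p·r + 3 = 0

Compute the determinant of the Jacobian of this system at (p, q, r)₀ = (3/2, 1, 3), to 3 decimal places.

117.750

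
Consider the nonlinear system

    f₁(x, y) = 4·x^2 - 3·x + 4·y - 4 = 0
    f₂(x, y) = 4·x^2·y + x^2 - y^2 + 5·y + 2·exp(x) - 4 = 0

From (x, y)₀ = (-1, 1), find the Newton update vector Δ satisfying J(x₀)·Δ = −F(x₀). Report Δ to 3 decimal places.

(0.652, 0.044)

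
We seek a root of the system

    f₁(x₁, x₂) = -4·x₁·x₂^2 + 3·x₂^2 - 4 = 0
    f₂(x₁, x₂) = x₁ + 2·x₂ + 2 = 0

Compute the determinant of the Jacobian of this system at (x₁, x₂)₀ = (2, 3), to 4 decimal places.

-42.0000

J = [[-4·x₂^2, -8·x₁·x₂ + 6·x₂], [1, 2]].
At the point, J = [[-36.0000, -30.0000], [1.0000, 2.0000]].
det J = -42.0000.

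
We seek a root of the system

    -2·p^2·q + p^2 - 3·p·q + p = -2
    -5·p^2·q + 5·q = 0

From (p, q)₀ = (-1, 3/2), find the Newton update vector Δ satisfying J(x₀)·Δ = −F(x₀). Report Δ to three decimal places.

(0.000, -3.500)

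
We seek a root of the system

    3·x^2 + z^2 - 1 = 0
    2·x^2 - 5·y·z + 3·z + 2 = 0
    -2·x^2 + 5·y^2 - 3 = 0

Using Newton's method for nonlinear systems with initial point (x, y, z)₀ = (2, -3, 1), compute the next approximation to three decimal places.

(1.132, -1.635, 0.209)

At (2, -3, 1): F = (12.000, 28.000, 34.000).
Jacobian J = [[6·x, 0, 2·z], [4·x, -5·z, -5·y + 3], [-4·x, 10·y, 0]].
At the point, J = [[12.000, 0.000, 2.000], [8.000, -5.000, 18.000], [-8.000, -30.000, 0.000]] (det J = 5920.000).
Solving J·Δ = −F gives Δ = (-0.868, 1.365, -0.791).
Then the next iterate is (x, y, z)₁ = (1.132, -1.635, 0.209).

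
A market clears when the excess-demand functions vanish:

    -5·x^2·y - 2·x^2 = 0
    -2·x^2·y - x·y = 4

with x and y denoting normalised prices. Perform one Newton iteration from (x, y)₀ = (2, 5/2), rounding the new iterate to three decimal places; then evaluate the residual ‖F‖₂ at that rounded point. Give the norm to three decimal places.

At (2, 5/2): F = (-58.000, -29.000).
Jacobian J = [[-10·x·y - 4·x, -5·x^2], [-4·x·y - y, -2·x^2 - x]].
At the point, J = [[-58.000, -20.000], [-22.500, -10.000]] (det J = 130.000).
Solving J·Δ = −F gives Δ = (0.000, -2.900).
Then the next iterate is (x, y)₁ = (2.000, -0.400).
Re-evaluating at (2.000, -0.400): F = (0.000, 0.000), so ‖F‖₂ = 0.000.

0.000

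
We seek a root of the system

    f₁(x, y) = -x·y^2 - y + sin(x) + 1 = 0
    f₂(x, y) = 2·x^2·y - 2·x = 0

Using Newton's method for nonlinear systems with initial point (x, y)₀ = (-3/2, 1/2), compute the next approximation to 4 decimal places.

(0.3757, 1.4175)

At (-3/2, 1/2): F = (-0.122495, 5.2500).
Jacobian J = [[-y^2 + cos(x), -2·x·y - 1], [4·x·y - 2, 2·x^2]].
At the point, J = [[-0.179263, 0.5000], [-5.0000, 4.5000]] (det J = 1.693317).
Solving J·Δ = −F gives Δ = (1.8757, 0.9175).
Then the next iterate is (x, y)₁ = (0.3757, 1.4175).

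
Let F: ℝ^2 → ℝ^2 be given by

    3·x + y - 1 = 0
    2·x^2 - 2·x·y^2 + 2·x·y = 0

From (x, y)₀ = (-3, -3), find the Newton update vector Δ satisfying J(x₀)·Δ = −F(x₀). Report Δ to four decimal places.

(5.0667, -2.2000)

At (-3, -3): F = (-13.0000, 90.0000).
Jacobian J = [[3, 1], [4·x - 2·y^2 + 2·y, -4·x·y + 2·x]].
At the point, J = [[3.0000, 1.0000], [-36.0000, -42.0000]] (det J = -90.0000).
Solving J·Δ = −F gives Δ = (5.0667, -2.2000).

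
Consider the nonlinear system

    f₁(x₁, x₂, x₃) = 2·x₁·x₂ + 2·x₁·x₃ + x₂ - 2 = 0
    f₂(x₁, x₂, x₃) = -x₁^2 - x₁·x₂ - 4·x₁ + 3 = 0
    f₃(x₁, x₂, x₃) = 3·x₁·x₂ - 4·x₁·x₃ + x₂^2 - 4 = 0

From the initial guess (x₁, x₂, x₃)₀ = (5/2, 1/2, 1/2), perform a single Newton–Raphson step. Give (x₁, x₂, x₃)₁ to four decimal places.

(0.9288, 0.6707, 0.2237)

At (5/2, 1/2, 1/2): F = (3.5000, -14.5000, -5.0000).
Jacobian J = [[2·x₂ + 2·x₃, 2·x₁ + 1, 2·x₁], [-2·x₁ - x₂ - 4, -x₁, 0], [3·x₂ - 4·x₃, 3·x₁ + 2·x₂, -4·x₁]].
At the point, J = [[2.0000, 6.0000, 5.0000], [-9.5000, -2.5000, 0.0000], [-0.5000, 8.5000, -10.0000]] (det J = -930.0000).
Solving J·Δ = −F gives Δ = (-1.5712, 0.1707, -0.2763).
Then the next iterate is (x₁, x₂, x₃)₁ = (0.9288, 0.6707, 0.2237).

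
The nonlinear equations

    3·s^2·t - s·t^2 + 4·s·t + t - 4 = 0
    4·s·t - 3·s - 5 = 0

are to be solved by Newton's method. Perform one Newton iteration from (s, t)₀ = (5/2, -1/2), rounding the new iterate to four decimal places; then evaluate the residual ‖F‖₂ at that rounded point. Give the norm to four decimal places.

39.0669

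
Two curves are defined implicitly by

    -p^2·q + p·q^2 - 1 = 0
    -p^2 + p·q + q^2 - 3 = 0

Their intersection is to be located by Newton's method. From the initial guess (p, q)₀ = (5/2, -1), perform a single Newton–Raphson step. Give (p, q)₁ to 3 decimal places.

At (5/2, -1): F = (7.750, -10.750).
Jacobian J = [[-2·p·q + q^2, -p^2 + 2·p·q], [-2·p + q, p + 2·q]].
At the point, J = [[6.000, -11.250], [-6.000, 0.500]] (det J = -64.500).
Solving J·Δ = −F gives Δ = (-1.815, -0.279).
Then the next iterate is (p, q)₁ = (0.685, -1.279).

(0.685, -1.279)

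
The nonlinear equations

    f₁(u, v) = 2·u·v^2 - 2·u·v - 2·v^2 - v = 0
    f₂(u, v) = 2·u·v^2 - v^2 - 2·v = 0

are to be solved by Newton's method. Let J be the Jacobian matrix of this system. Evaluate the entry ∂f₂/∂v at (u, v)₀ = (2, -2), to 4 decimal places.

∂f₂/∂v = 4·u·v - 2·v - 2.
At (2, -2) this is -14.0000.

-14.0000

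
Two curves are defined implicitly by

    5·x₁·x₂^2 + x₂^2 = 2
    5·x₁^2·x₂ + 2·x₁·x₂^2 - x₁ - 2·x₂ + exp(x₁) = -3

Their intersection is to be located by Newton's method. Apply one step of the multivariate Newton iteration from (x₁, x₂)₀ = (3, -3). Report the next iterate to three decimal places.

At (3, -3): F = (142.000, -54.91446).
Jacobian J = [[5·x₂^2, 10·x₁·x₂ + 2·x₂], [10·x₁·x₂ + 2·x₂^2 + exp(x₁) - 1, 5·x₁^2 + 4·x₁·x₂ - 2]].
At the point, J = [[45.000, -96.000], [-52.91446, 7.000]] (det J = -4764.78846).
Solving J·Δ = −F gives Δ = (-0.898, 1.058).
Then the next iterate is (x₁, x₂)₁ = (2.102, -1.942).

(2.102, -1.942)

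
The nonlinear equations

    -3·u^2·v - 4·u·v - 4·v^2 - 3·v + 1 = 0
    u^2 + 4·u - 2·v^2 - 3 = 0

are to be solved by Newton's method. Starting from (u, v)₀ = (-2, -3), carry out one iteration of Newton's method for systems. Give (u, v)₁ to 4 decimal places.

(-1.1076, -0.9167)

At (-2, -3): F = (-14.0000, -25.0000).
Jacobian J = [[-6·u·v - 4·v, -3·u^2 - 4·u - 8·v - 3], [2·u + 4, -4·v]].
At the point, J = [[-24.0000, 17.0000], [0.0000, 12.0000]] (det J = -288.0000).
Solving J·Δ = −F gives Δ = (0.8924, 2.0833).
Then the next iterate is (u, v)₁ = (-1.1076, -0.9167).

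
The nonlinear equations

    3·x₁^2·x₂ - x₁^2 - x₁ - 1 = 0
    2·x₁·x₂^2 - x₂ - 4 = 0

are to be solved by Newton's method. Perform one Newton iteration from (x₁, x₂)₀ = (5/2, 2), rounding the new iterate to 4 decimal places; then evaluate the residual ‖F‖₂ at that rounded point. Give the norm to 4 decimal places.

8.3144

At (5/2, 2): F = (27.7500, 14.0000).
Jacobian J = [[6·x₁·x₂ - 2·x₁ - 1, 3·x₁^2], [2·x₂^2, 4·x₁·x₂ - 1]].
At the point, J = [[24.0000, 18.7500], [8.0000, 19.0000]] (det J = 306.0000).
Solving J·Δ = −F gives Δ = (-0.8652, -0.3725).
Then the next iterate is (x₁, x₂)₁ = (1.6348, 1.6275).
Re-evaluating at (1.6348, 1.6275): F = (7.741457, 3.032873), so ‖F‖₂ = 8.3144.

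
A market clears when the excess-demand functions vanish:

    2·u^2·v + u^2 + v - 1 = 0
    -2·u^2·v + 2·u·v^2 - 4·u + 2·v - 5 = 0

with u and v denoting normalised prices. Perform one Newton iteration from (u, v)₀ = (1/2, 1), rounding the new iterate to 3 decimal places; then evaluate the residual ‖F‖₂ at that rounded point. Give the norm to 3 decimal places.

At (1/2, 1): F = (0.750, -4.500).
Jacobian J = [[4·u·v + 2·u, 2·u^2 + 1], [-4·u·v + 2·v^2 - 4, -2·u^2 + 4·u·v + 2]].
At the point, J = [[3.000, 1.500], [-4.000, 3.500]] (det J = 16.500).
Solving J·Δ = −F gives Δ = (-0.568, 0.636).
Then the next iterate is (u, v)₁ = (-0.068, 1.636).
Re-evaluating at (-0.068, 1.636): F = (0.65575, -1.83513), so ‖F‖₂ = 1.949.

1.949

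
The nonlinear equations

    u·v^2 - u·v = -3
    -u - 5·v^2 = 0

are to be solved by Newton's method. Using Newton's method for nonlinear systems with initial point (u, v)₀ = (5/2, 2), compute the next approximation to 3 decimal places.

(2.769, 0.862)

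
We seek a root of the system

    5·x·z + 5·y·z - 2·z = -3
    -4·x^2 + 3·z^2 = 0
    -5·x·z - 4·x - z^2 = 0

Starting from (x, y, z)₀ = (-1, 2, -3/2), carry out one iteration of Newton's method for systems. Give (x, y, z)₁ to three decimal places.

(-0.688, 1.721, -0.918)

At (-1, 2, -3/2): F = (-1.500, 2.750, -5.750).
Jacobian J = [[5·z, 5·z, 5·x + 5·y - 2], [-8·x, 0, 6·z], [-5·z - 4, 0, -5·x - 2·z]].
At the point, J = [[-7.500, -7.500, 3.000], [8.000, 0.000, -9.000], [3.500, 0.000, 8.000]] (det J = 716.250).
Solving J·Δ = −F gives Δ = (0.312, -0.279, 0.582).
Then the next iterate is (x, y, z)₁ = (-0.688, 1.721, -0.918).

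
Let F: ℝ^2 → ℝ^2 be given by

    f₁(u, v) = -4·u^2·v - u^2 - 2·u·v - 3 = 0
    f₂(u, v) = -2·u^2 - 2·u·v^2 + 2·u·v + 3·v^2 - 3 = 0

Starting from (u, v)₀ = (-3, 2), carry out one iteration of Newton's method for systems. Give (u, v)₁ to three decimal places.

(-1.810, 1.583)

At (-3, 2): F = (-72.000, 3.000).
Jacobian J = [[-8·u·v - 2·u - 2·v, -4·u^2 - 2·u], [-4·u - 2·v^2 + 2·v, -4·u·v + 2·u + 6·v]].
At the point, J = [[50.000, -30.000], [8.000, 30.000]] (det J = 1740.000).
Solving J·Δ = −F gives Δ = (1.190, -0.417).
Then the next iterate is (u, v)₁ = (-1.810, 1.583).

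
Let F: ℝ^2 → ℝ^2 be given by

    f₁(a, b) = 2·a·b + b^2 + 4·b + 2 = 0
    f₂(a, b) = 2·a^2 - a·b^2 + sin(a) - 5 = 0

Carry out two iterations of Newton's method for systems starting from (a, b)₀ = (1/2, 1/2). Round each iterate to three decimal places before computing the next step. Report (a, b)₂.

At (1/2, 1/2): F = (4.750, -4.14557).
Jacobian J = [[2·b, 2·a + 2·b + 4], [4·a - b^2 + cos(a), -2·a·b]].
At the point, J = [[1.000, 6.000], [2.62758, -0.500]] (det J = -16.26550).
Solving J·Δ = −F gives Δ = (1.383, -1.022).
Then the next iterate is (a, b)₁ = (1.883, -0.522).
Round to (1.883, -0.522) and repeat: F = (-1.78137, 2.52995), J = [[-1.044, 6.722], [6.95236, 1.96585]].
Δ = (-0.420, 0.200), so (a, b)₂ = (1.463, -0.322).

(1.463, -0.322)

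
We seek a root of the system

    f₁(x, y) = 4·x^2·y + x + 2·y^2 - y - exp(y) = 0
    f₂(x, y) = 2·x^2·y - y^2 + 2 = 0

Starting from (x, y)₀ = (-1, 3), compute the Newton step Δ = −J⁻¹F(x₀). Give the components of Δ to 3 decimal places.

(0.928, -3.034)

At (-1, 3): F = (5.91446, -1.000).
Jacobian J = [[8·x·y + 1, 4·x^2 + 4·y - exp(y) - 1], [4·x·y, 2·x^2 - 2·y]].
At the point, J = [[-23.000, -5.08554], [-12.000, -4.000]] (det J = 30.97356).
Solving J·Δ = −F gives Δ = (0.928, -3.034).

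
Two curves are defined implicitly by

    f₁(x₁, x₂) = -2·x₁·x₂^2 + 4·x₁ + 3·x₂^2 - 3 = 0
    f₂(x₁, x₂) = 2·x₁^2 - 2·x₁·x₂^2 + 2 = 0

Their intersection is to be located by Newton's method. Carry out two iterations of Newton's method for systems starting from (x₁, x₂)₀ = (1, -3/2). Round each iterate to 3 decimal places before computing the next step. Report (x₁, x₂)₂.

At (1, -3/2): F = (3.250, -0.500).
Jacobian J = [[-2·x₂^2 + 4, -4·x₁·x₂ + 6·x₂], [4·x₁ - 2·x₂^2, -4·x₁·x₂]].
At the point, J = [[-0.500, -3.000], [-0.500, 6.000]] (det J = -4.500).
Solving J·Δ = −F gives Δ = (4.000, 0.417).
Then the next iterate is (x₁, x₂)₁ = (5.000, -1.083).
Round to (5.000, -1.083) and repeat: F = (8.78978, 40.27111), J = [[1.65422, 15.162], [17.65422, 21.660]].
Δ = (-1.812, -0.382), so (x₁, x₂)₂ = (3.188, -1.465).

(3.188, -1.465)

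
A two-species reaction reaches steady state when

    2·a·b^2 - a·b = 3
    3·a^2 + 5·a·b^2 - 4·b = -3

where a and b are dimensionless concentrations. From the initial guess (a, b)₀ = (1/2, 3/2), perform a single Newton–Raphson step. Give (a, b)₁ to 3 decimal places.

At (1/2, 3/2): F = (-1.500, 3.375).
Jacobian J = [[2·b^2 - b, 4·a·b - a], [6·a + 5·b^2, 10·a·b - 4]].
At the point, J = [[3.000, 2.500], [14.250, 3.500]] (det J = -25.125).
Solving J·Δ = −F gives Δ = (-0.545, 1.254).
Then the next iterate is (a, b)₁ = (-0.045, 2.754).

(-0.045, 2.754)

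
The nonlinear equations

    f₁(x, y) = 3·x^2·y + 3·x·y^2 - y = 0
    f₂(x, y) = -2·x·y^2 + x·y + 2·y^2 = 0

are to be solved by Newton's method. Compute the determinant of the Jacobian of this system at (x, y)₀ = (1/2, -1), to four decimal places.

J = [[6·x·y + 3·y^2, 3·x^2 + 6·x·y - 1], [-2·y^2 + y, -4·x·y + x + 4·y]].
At the point, J = [[0.0000, -3.2500], [-3.0000, -1.5000]].
det J = -9.7500.

-9.7500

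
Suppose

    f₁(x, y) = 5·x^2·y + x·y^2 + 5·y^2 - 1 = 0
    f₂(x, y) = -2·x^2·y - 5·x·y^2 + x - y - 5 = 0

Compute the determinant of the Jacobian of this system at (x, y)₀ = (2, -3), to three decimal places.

J = [[10·x·y + y^2, 5·x^2 + 2·x·y + 10·y], [-4·x·y - 5·y^2 + 1, -2·x^2 - 10·x·y - 1]].
At the point, J = [[-51.000, -22.000], [-20.000, 51.000]].
det J = -3041.000.

-3041.000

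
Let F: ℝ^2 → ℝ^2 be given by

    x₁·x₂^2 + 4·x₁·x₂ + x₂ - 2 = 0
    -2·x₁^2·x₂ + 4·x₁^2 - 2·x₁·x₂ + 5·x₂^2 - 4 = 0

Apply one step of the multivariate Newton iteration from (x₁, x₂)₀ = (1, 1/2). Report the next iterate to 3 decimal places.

At (1, 1/2): F = (0.750, -0.750).
Jacobian J = [[x₂^2 + 4·x₂, 2·x₁·x₂ + 4·x₁ + 1], [-4·x₁·x₂ + 8·x₁ - 2·x₂, -2·x₁^2 - 2·x₁ + 10·x₂]].
At the point, J = [[2.250, 6.000], [5.000, 1.000]] (det J = -27.750).
Solving J·Δ = −F gives Δ = (0.189, -0.196).
Then the next iterate is (x₁, x₂)₁ = (1.189, 0.304).

(1.189, 0.304)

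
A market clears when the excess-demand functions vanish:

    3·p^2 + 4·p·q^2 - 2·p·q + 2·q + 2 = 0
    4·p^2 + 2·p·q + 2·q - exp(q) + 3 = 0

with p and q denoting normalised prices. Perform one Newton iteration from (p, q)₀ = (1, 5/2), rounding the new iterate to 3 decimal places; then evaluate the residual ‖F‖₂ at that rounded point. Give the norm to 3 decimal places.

9.297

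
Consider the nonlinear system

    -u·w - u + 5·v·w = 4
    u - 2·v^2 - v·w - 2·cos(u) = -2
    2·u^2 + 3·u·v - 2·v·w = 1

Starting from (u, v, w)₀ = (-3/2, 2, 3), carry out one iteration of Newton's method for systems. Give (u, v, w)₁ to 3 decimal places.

At (-3/2, 2, 3): F = (32.000, -13.64147, -17.500).
Jacobian J = [[-w - 1, 5·w, -u + 5·v], [2·sin(u) + 1, -4·v - w, -v], [4·u + 3·v, 3·u - 2·w, -2·v]].
At the point, J = [[-4.000, 15.000, 11.500], [-0.99499, -11.000, -2.000], [0.000, -10.500, -4.000]] (det J = -31.55436).
Solving J·Δ = −F gives Δ = (-3.931, -0.171, -3.927).
Then the next iterate is (u, v, w)₁ = (-5.431, 1.829, -0.927).

(-5.431, 1.829, -0.927)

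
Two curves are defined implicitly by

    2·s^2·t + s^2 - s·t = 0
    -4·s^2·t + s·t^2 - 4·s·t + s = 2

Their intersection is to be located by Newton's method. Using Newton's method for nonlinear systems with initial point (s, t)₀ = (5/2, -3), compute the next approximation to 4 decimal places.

(2.8304, 0.1018)

At (5/2, -3): F = (-23.7500, 128.0000).
Jacobian J = [[4·s·t + 2·s - t, 2·s^2 - s], [-8·s·t + t^2 - 4·t + 1, -4·s^2 + 2·s·t - 4·s]].
At the point, J = [[-22.0000, 10.0000], [82.0000, -50.0000]] (det J = 280.0000).
Solving J·Δ = −F gives Δ = (0.3304, 3.1018).
Then the next iterate is (s, t)₁ = (2.8304, 0.1018).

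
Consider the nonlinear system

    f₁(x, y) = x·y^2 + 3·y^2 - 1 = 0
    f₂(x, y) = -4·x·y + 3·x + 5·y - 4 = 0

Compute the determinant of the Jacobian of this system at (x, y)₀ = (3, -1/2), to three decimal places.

J = [[y^2, 2·x·y + 6·y], [-4·y + 3, -4·x + 5]].
At the point, J = [[0.250, -6.000], [5.000, -7.000]].
det J = 28.250.

28.250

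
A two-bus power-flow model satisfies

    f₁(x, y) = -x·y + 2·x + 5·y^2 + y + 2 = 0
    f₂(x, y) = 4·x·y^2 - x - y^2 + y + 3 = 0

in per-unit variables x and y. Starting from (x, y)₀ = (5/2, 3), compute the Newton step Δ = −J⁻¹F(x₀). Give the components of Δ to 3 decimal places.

(0.194, -1.660)

At (5/2, 3): F = (47.500, 84.500).
Jacobian J = [[-y + 2, -x + 10·y + 1], [4·y^2 - 1, 8·x·y - 2·y + 1]].
At the point, J = [[-1.000, 28.500], [35.000, 55.000]] (det J = -1052.500).
Solving J·Δ = −F gives Δ = (0.194, -1.660).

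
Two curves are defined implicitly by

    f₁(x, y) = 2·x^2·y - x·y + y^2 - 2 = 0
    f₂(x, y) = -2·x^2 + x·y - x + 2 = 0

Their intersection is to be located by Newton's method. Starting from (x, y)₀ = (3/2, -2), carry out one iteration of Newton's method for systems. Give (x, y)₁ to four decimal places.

(0.9583, -0.5833)

At (3/2, -2): F = (-4.0000, -7.0000).
Jacobian J = [[4·x·y - y, 2·x^2 - x + 2·y], [-4·x + y - 1, x]].
At the point, J = [[-10.0000, -1.0000], [-9.0000, 1.5000]] (det J = -24.0000).
Solving J·Δ = −F gives Δ = (-0.5417, 1.4167).
Then the next iterate is (x, y)₁ = (0.9583, -0.5833).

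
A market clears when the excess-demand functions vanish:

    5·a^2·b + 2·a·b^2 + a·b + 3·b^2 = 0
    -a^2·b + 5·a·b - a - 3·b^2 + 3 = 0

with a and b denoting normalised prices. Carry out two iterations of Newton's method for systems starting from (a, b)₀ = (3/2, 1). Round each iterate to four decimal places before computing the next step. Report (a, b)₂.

(-0.7010, 1.3517)

At (3/2, 1): F = (18.7500, 3.7500).
Jacobian J = [[10·a·b + 2·b^2 + b, 5·a^2 + 4·a·b + a + 6·b], [-2·a·b + 5·b - 1, -a^2 + 5·a - 6·b]].
At the point, J = [[18.0000, 24.7500], [1.0000, -0.7500]] (det J = -38.2500).
Solving J·Δ = −F gives Δ = (-2.7941, 1.2745).
Then the next iterate is (a, b)₁ = (-1.2941, 2.2745).
Round to (-1.2941, 2.2745) and repeat: F = (18.232422, -29.752196), J = [[-16.813104, 8.952652], [16.259361, -21.792195]].
Δ = (0.5931, -0.9228), so (a, b)₂ = (-0.7010, 1.3517).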